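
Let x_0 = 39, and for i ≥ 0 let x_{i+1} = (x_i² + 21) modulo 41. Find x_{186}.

39

We have x_0 = 39,  x_1 = 25,  x_2 = 31,  x_3 = 39.
Since x_3 = x_0 = 39, the sequence is periodic with period 3.
(186 - 0) mod 3 = 0, so x_{186} = x_0 = 39.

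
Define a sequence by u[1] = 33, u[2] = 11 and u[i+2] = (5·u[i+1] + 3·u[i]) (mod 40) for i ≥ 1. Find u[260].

Computing terms: u[1] = 33; u[2] = 11; u[3] = 34; u[4] = 3; u[5] = 37; u[6] = 34; u[7] = 1; u[8] = 27; u[9] = 18; u[10] = 11; u[11] = 29; u[12] = 18; u[13] = 17; u[14] = 19; u[15] = 26; u[16] = 27; u[17] = 13; u[18] = 26; u[19] = 9; u[20] = 3; u[21] = 2; u[22] = 19; u[23] = 21; u[24] = 2; u[25] = 33; u[26] = 11.
The sequence repeats with period 24.
So u[260] = u[1 + ((260-1) mod 24)] = u[20] = 3.

3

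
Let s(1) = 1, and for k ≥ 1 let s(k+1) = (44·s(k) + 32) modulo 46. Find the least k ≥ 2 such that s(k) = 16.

We have s(1) = 1; s(2) = 30; s(3) = 18; s(4) = 42; s(5) = 40; s(6) = 44; s(7) = 36; s(8) = 6; s(9) = 20; s(10) = 38; s(11) = 2; s(12) = 28; s(13) = 22; s(14) = 34; s(15) = 10; s(16) = 12; s(17) = 8; s(18) = 16; s(19) = 0; s(20) = 32; s(21) = 14; s(22) = 4; s(23) = 24; s(24) = 30.
Since s(24) = s(2) = 30, the sequence is eventually periodic: after a pre-period of length 1 it cycles with period 22.
The value 16 first appears (with k ≥ 2) at s(18).

18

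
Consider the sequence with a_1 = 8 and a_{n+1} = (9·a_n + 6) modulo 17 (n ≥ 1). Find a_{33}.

Computing terms: a_1 = 8; a_2 = 10; a_3 = 11; a_4 = 3; a_5 = 16; a_6 = 14; a_7 = 13; a_8 = 4; a_9 = 8.
Since a_9 = a_1 = 8, the sequence is periodic with period 8.
(33 - 1) mod 8 = 0, so a_{33} = a_1 = 8.

8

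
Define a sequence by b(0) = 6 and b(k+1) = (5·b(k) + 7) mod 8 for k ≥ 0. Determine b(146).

Computing terms: b(0) = 6,  b(1) = 5,  b(2) = 0,  b(3) = 7,  b(4) = 2,  b(5) = 1,  b(6) = 4,  b(7) = 3,  b(8) = 6.
Since b(8) = b(0) = 6, the sequence is periodic with period 8.
(146 - 0) mod 8 = 2, so b(146) = b(2) = 0.

0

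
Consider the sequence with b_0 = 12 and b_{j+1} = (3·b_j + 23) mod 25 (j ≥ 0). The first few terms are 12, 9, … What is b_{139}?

13

We have b_0 = 12; b_1 = 9; b_2 = 0; b_3 = 23; b_4 = 17; b_5 = 24; b_6 = 20; b_7 = 8; b_8 = 22; b_9 = 14; b_{10} = 15; b_{11} = 18; b_{12} = 2; b_{13} = 4; b_{14} = 10; b_{15} = 3; b_{16} = 7; b_{17} = 19; b_{18} = 5; b_{19} = 13; b_{20} = 12.
The sequence repeats with period 20.
(139 - 0) mod 20 = 19, so b_{139} = b_{19} = 13.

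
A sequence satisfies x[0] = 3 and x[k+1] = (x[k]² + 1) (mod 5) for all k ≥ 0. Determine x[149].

Listing terms: x[0] = 3,  x[1] = 0,  x[2] = 1,  x[3] = 2,  x[4] = 0.
Since x[4] = x[1] = 0, the sequence is eventually periodic: after a pre-period of length 1 it cycles with period 3.
For k ≥ 1, x[k] depends only on (k - 1) mod 3. (149 - 1) mod 3 = 1, so x[149] = x[2] = 1.

1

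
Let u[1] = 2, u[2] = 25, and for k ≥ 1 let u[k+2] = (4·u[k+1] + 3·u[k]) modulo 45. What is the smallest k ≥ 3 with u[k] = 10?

8

We have u[1] = 2; u[2] = 25; u[3] = 16; u[4] = 4; u[5] = 19; u[6] = 43; u[7] = 4; u[8] = 10; u[9] = 7; u[10] = 13; u[11] = 28; u[12] = 16; u[13] = 13; u[14] = 10; u[15] = 34; u[16] = 31; u[17] = 1; u[18] = 7; u[19] = 31; u[20] = 10; u[21] = 43; u[22] = 22; u[23] = 37; u[24] = 34; u[25] = 22; u[26] = 10; u[27] = 16; u[28] = 4.
Since (u[27], u[28]) = (u[3], u[4]) = (16, 4) (two consecutive terms determine the rest), the sequence is eventually periodic: after a pre-period of length 2 it cycles with period 24.
The value 10 first appears (with k ≥ 3) at u[8].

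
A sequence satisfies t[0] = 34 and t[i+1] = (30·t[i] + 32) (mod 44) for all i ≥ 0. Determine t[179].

36

We have t[0] = 34; t[1] = 40; t[2] = 0; t[3] = 32; t[4] = 24; t[5] = 4; t[6] = 20; t[7] = 16; t[8] = 28; t[9] = 36; t[10] = 12; t[11] = 40.
Since t[11] = t[1] = 40, the sequence is eventually periodic: after a pre-period of length 1 it cycles with period 10.
For i ≥ 1, t[i] depends only on (i - 1) mod 10. (179 - 1) mod 10 = 8, so t[179] = t[9] = 36.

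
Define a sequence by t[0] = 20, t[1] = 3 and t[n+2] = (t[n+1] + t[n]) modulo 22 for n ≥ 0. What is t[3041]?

t[0] = 20,  t[1] = 3,  t[2] = 1,  t[3] = 4,  t[4] = 5,  t[5] = 9,  t[6] = 14,  t[7] = 1,  t[8] = 15,  t[9] = 16,  t[10] = 9,  t[11] = 3,  t[12] = 12,  t[13] = 15,  t[14] = 5,  t[15] = 20,  t[16] = 3.
Since (t[15], t[16]) = (t[0], t[1]) = (20, 3) (two consecutive terms determine the rest), the sequence is periodic with period 15.
So t[3041] = t[0 + ((3041-0) mod 15)] = t[11] = 3.

3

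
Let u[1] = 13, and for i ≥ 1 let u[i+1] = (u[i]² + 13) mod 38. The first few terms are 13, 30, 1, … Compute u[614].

Listing terms: u[1] = 13, u[2] = 30, u[3] = 1, u[4] = 14, u[5] = 19, u[6] = 32, u[7] = 11, u[8] = 20, u[9] = 33, u[10] = 0, u[11] = 13.
The sequence repeats with period 10.
So u[614] = u[1 + ((614-1) mod 10)] = u[4] = 14.

14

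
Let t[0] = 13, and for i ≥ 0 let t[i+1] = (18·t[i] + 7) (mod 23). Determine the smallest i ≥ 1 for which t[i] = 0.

6

t[0] = 13, t[1] = 11, t[2] = 21, t[3] = 17, t[4] = 14, t[5] = 6, t[6] = 0, t[7] = 7, t[8] = 18, t[9] = 9, t[10] = 8, t[11] = 13.
Since t[11] = t[0] = 13, the sequence is periodic with period 11.
The value 0 first appears (with i ≥ 1) at t[6].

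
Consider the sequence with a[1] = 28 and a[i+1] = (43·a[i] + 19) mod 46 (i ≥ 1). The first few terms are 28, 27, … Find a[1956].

9

We have a[1] = 28; a[2] = 27; a[3] = 30; a[4] = 21; a[5] = 2; a[6] = 13; a[7] = 26; a[8] = 33; a[9] = 12; a[10] = 29; a[11] = 24; a[12] = 39; a[13] = 40; a[14] = 37; a[15] = 0; a[16] = 19; a[17] = 8; a[18] = 41; a[19] = 34; a[20] = 9; a[21] = 38; a[22] = 43; a[23] = 28.
The sequence repeats with period 22.
So a[1956] = a[1 + ((1956-1) mod 22)] = a[20] = 9.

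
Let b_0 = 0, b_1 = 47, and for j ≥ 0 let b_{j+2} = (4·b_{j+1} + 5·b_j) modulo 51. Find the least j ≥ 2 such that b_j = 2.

Listing terms: b_0 = 0, b_1 = 47, b_2 = 35, b_3 = 18, b_4 = 43, b_5 = 7, b_6 = 39, b_7 = 38, b_8 = 41, b_9 = 48, b_{10} = 40, b_{11} = 43, b_{12} = 15, b_{13} = 20, b_{14} = 2, b_{15} = 6, b_{16} = 34, b_{17} = 13, b_{18} = 18, b_{19} = 35, b_{20} = 26, b_{21} = 24, b_{22} = 22, b_{23} = 4, b_{24} = 24, b_{25} = 14, b_{26} = 23, b_{27} = 9, b_{28} = 49, b_{29} = 37, b_{30} = 36, b_{31} = 23, b_{32} = 17, b_{33} = 30, b_{34} = 1, b_{35} = 1, b_{36} = 9, b_{37} = 41, b_{38} = 5, b_{39} = 21, b_{40} = 7, b_{41} = 31, b_{42} = 6, b_{43} = 26, b_{44} = 32, b_{45} = 3, b_{46} = 19, b_{47} = 40, b_{48} = 0, b_{49} = 47.
Since (b_{48}, b_{49}) = (b_0, b_1) = (0, 47) (two consecutive terms determine the rest), the sequence is periodic with period 48.
The value 2 first appears (with j ≥ 2) at b_{14}.

14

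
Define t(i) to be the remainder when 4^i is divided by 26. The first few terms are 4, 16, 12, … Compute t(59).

t(1) = 4, t(2) = 16, t(3) = 12, t(4) = 22, t(5) = 10, t(6) = 14, t(7) = 4.
The sequence repeats with period 6.
(59 - 1) mod 6 = 4, so t(59) = t(5) = 10.

10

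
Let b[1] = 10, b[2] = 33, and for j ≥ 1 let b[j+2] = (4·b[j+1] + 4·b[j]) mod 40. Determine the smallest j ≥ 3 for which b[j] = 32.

6

We have b[1] = 10, b[2] = 33, b[3] = 12, b[4] = 20, b[5] = 8, b[6] = 32, b[7] = 0, b[8] = 8, b[9] = 32.
Since (b[8], b[9]) = (b[5], b[6]) = (8, 32) (two consecutive terms determine the rest), the sequence is eventually periodic: after a pre-period of length 4 it cycles with period 3.
The value 32 first appears (with j ≥ 3) at b[6].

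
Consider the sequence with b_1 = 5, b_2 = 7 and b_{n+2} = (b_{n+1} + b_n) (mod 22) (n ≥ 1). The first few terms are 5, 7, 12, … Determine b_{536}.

Computing terms: b_1 = 5, b_2 = 7, b_3 = 12, b_4 = 19, b_5 = 9, b_6 = 6, b_7 = 15, b_8 = 21, b_9 = 14, b_{10} = 13, b_{11} = 5, b_{12} = 18, b_{13} = 1, b_{14} = 19, b_{15} = 20, b_{16} = 17, b_{17} = 15, b_{18} = 10, b_{19} = 3, b_{20} = 13, b_{21} = 16, b_{22} = 7, b_{23} = 1, b_{24} = 8, b_{25} = 9, b_{26} = 17, b_{27} = 4, b_{28} = 21, b_{29} = 3, b_{30} = 2, b_{31} = 5, b_{32} = 7.
Since (b_{31}, b_{32}) = (b_1, b_2) = (5, 7) (two consecutive terms determine the rest), the sequence is periodic with period 30.
(536 - 1) mod 30 = 25, so b_{536} = b_{26} = 17.

17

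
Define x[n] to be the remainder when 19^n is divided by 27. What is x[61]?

19

Listing terms: x[0] = 1; x[1] = 19; x[2] = 10; x[3] = 1.
Since x[3] = x[0] = 1, the sequence is periodic with period 3.
(61 - 0) mod 3 = 1, so x[61] = x[1] = 19.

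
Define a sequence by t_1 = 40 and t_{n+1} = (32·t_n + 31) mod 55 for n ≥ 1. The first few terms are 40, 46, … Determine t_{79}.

18

Listing terms: t_1 = 40; t_2 = 46; t_3 = 18; t_4 = 2; t_5 = 40.
Since t_5 = t_1 = 40, the sequence is periodic with period 4.
So t_{79} = t_{1 + ((79-1) mod 4)} = t_3 = 18.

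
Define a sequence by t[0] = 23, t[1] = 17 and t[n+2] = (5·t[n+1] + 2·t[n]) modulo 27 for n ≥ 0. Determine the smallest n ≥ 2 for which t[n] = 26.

t[0] = 23, t[1] = 17, t[2] = 23, t[3] = 14, t[4] = 8, t[5] = 14, t[6] = 5, t[7] = 26, t[8] = 5, t[9] = 23, t[10] = 17.
The sequence repeats with period 9.
The value 26 first appears (with n ≥ 2) at t[7].

7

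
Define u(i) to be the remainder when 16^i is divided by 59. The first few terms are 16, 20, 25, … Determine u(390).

12

Computing terms: u(1) = 16, u(2) = 20, u(3) = 25, u(4) = 46, u(5) = 28, u(6) = 35, u(7) = 29, u(8) = 51, u(9) = 49, u(10) = 17, u(11) = 36, u(12) = 45, u(13) = 12, u(14) = 15, u(15) = 4, u(16) = 5, u(17) = 21, u(18) = 41, u(19) = 7, u(20) = 53, u(21) = 22, u(22) = 57, u(23) = 27, u(24) = 19, u(25) = 9, u(26) = 26, u(27) = 3, u(28) = 48, u(29) = 1, u(30) = 16.
The sequence repeats with period 29.
So u(390) = u(1 + ((390-1) mod 29)) = u(13) = 12.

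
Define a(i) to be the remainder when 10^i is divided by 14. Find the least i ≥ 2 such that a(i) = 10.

Listing terms: a(1) = 10; a(2) = 2; a(3) = 6; a(4) = 4; a(5) = 12; a(6) = 8; a(7) = 10.
Since a(7) = a(1) = 10, the sequence is periodic with period 6.
The value 10 next appears (with i ≥ 2) at a(7).

7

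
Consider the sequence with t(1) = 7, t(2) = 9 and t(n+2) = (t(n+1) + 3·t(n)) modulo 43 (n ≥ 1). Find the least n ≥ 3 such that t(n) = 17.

We have t(1) = 7; t(2) = 9; t(3) = 30; t(4) = 14; t(5) = 18; t(6) = 17; t(7) = 28; t(8) = 36; t(9) = 34; t(10) = 13; t(11) = 29; t(12) = 25; t(13) = 26; t(14) = 15; t(15) = 7; t(16) = 9.
Since (t(15), t(16)) = (t(1), t(2)) = (7, 9) (two consecutive terms determine the rest), the sequence is periodic with period 14.
The value 17 first appears (with n ≥ 3) at t(6).

6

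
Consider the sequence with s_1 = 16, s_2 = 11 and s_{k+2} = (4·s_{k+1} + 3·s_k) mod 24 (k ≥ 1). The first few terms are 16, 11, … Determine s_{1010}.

11

We have s_1 = 16, s_2 = 11, s_3 = 20, s_4 = 17, s_5 = 8, s_6 = 11, s_7 = 20.
Since (s_6, s_7) = (s_2, s_3) = (11, 20) (two consecutive terms determine the rest), the sequence is eventually periodic: after a pre-period of length 1 it cycles with period 4.
For k ≥ 2, s_k depends only on (k - 2) mod 4. (1010 - 2) mod 4 = 0, so s_{1010} = s_2 = 11.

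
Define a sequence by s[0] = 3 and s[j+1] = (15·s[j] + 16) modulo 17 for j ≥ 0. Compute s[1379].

7

Computing terms: s[0] = 3,  s[1] = 10,  s[2] = 13,  s[3] = 7,  s[4] = 2,  s[5] = 12,  s[6] = 9,  s[7] = 15,  s[8] = 3.
Since s[8] = s[0] = 3, the sequence is periodic with period 8.
So s[1379] = s[0 + ((1379-0) mod 8)] = s[3] = 7.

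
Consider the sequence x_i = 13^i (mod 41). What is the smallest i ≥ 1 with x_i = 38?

Computing terms: x_0 = 1; x_1 = 13; x_2 = 5; x_3 = 24; x_4 = 25; x_5 = 38; x_6 = 2; x_7 = 26; x_8 = 10; x_9 = 7; x_{10} = 9; x_{11} = 35; x_{12} = 4; x_{13} = 11; x_{14} = 20; x_{15} = 14; x_{16} = 18; x_{17} = 29; x_{18} = 8; x_{19} = 22; x_{20} = 40; x_{21} = 28; x_{22} = 36; x_{23} = 17; x_{24} = 16; x_{25} = 3; x_{26} = 39; x_{27} = 15; x_{28} = 31; x_{29} = 34; x_{30} = 32; x_{31} = 6; x_{32} = 37; x_{33} = 30; x_{34} = 21; x_{35} = 27; x_{36} = 23; x_{37} = 12; x_{38} = 33; x_{39} = 19; x_{40} = 1.
The sequence repeats with period 40.
The value 38 first appears (with i ≥ 1) at x_5.

5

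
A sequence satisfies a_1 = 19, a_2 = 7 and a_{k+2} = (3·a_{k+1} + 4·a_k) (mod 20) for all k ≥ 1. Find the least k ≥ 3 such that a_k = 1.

We have a_1 = 19,  a_2 = 7,  a_3 = 17,  a_4 = 19,  a_5 = 5,  a_6 = 11,  a_7 = 13,  a_8 = 3,  a_9 = 1,  a_{10} = 15,  a_{11} = 9,  a_{12} = 7,  a_{13} = 17.
Since (a_{12}, a_{13}) = (a_2, a_3) = (7, 17) (two consecutive terms determine the rest), the sequence is eventually periodic: after a pre-period of length 1 it cycles with period 10.
The value 1 first appears (with k ≥ 3) at a_9.

9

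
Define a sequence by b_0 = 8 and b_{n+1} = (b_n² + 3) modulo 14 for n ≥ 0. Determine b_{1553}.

Computing terms: b_0 = 8,  b_1 = 11,  b_2 = 12,  b_3 = 7,  b_4 = 10,  b_5 = 5,  b_6 = 0,  b_7 = 3,  b_8 = 12.
Since b_8 = b_2 = 12, the sequence is eventually periodic: after a pre-period of length 2 it cycles with period 6.
For n ≥ 2, b_n depends only on (n - 2) mod 6. (1553 - 2) mod 6 = 3, so b_{1553} = b_5 = 5.

5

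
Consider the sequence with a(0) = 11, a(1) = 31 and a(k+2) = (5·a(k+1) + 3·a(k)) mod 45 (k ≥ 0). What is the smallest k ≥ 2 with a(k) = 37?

Computing terms: a(0) = 11,  a(1) = 31,  a(2) = 8,  a(3) = 43,  a(4) = 14,  a(5) = 19,  a(6) = 2,  a(7) = 22,  a(8) = 26,  a(9) = 16,  a(10) = 23,  a(11) = 28,  a(12) = 29,  a(13) = 4,  a(14) = 17,  a(15) = 7,  a(16) = 41,  a(17) = 1,  a(18) = 38,  a(19) = 13,  a(20) = 44,  a(21) = 34,  a(22) = 32,  a(23) = 37,  a(24) = 11,  a(25) = 31.
The sequence repeats with period 24.
The value 37 first appears (with k ≥ 2) at a(23).

23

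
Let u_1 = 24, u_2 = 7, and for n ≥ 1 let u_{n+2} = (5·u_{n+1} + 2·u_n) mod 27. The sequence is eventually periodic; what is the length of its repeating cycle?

Listing terms: u_1 = 24, u_2 = 7, u_3 = 2, u_4 = 24, u_5 = 16, u_6 = 20, u_7 = 24, u_8 = 25, u_9 = 11, u_{10} = 24, u_{11} = 7.
The sequence repeats with period 9.

9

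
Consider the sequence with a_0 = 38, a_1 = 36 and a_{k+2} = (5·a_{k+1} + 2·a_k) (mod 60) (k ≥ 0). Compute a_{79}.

48

We have a_0 = 38, a_1 = 36, a_2 = 16, a_3 = 32, a_4 = 12, a_5 = 4, a_6 = 44, a_7 = 48, a_8 = 28, a_9 = 56, a_{10} = 36, a_{11} = 52, a_{12} = 32, a_{13} = 24, a_{14} = 4, a_{15} = 8, a_{16} = 48, a_{17} = 16, a_{18} = 56, a_{19} = 12, a_{20} = 52, a_{21} = 44, a_{22} = 24, a_{23} = 28, a_{24} = 8, a_{25} = 36, a_{26} = 16.
Since (a_{25}, a_{26}) = (a_1, a_2) = (36, 16) (two consecutive terms determine the rest), the sequence is eventually periodic: after a pre-period of length 1 it cycles with period 24.
For k ≥ 1, a_k depends only on (k - 1) mod 24. (79 - 1) mod 24 = 6, so a_{79} = a_7 = 48.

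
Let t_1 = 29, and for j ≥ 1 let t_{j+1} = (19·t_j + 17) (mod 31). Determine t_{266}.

14

Listing terms: t_1 = 29; t_2 = 10; t_3 = 21; t_4 = 13; t_5 = 16; t_6 = 11; t_7 = 9; t_8 = 2; t_9 = 24; t_{10} = 8; t_{11} = 14; t_{12} = 4; t_{13} = 0; t_{14} = 17; t_{15} = 30; t_{16} = 29.
Since t_{16} = t_1 = 29, the sequence is periodic with period 15.
So t_{266} = t_{1 + ((266-1) mod 15)} = t_{11} = 14.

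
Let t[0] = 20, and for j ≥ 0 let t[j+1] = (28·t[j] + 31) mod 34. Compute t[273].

Listing terms: t[0] = 20; t[1] = 13; t[2] = 21; t[3] = 7; t[4] = 23; t[5] = 29; t[6] = 27; t[7] = 5; t[8] = 1; t[9] = 25; t[10] = 17; t[11] = 31; t[12] = 15; t[13] = 9; t[14] = 11; t[15] = 33; t[16] = 3; t[17] = 13.
Since t[17] = t[1] = 13, the sequence is eventually periodic: after a pre-period of length 1 it cycles with period 16.
For j ≥ 1, t[j] depends only on (j - 1) mod 16. (273 - 1) mod 16 = 0, so t[273] = t[1] = 13.

13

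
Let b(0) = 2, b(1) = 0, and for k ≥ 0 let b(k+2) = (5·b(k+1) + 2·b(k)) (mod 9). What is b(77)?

4

We have b(0) = 2, b(1) = 0, b(2) = 4, b(3) = 2, b(4) = 0.
The sequence repeats with period 3.
(77 - 0) mod 3 = 2, so b(77) = b(2) = 4.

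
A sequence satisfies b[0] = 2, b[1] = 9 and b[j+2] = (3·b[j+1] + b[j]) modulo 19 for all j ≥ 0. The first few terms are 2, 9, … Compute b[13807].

Listing terms: b[0] = 2, b[1] = 9, b[2] = 10, b[3] = 1, b[4] = 13, b[5] = 2, b[6] = 0, b[7] = 2, b[8] = 6, b[9] = 1, b[10] = 9, b[11] = 9, b[12] = 17, b[13] = 3, b[14] = 7, b[15] = 5, b[16] = 3, b[17] = 14, b[18] = 7, b[19] = 16, b[20] = 17, b[21] = 10, b[22] = 9, b[23] = 18, b[24] = 6, b[25] = 17, b[26] = 0, b[27] = 17, b[28] = 13, b[29] = 18, b[30] = 10, b[31] = 10, b[32] = 2, b[33] = 16, b[34] = 12, b[35] = 14, b[36] = 16, b[37] = 5, b[38] = 12, b[39] = 3, b[40] = 2, b[41] = 9.
Since (b[40], b[41]) = (b[0], b[1]) = (2, 9) (two consecutive terms determine the rest), the sequence is periodic with period 40.
(13807 - 0) mod 40 = 7, so b[13807] = b[7] = 2.

2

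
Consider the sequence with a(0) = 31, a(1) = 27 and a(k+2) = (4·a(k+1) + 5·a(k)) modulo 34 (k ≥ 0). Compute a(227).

We have a(0) = 31,  a(1) = 27,  a(2) = 25,  a(3) = 31,  a(4) = 11,  a(5) = 29,  a(6) = 1,  a(7) = 13,  a(8) = 23,  a(9) = 21,  a(10) = 29,  a(11) = 17,  a(12) = 9,  a(13) = 19,  a(14) = 19,  a(15) = 1,  a(16) = 31,  a(17) = 27.
Since (a(16), a(17)) = (a(0), a(1)) = (31, 27) (two consecutive terms determine the rest), the sequence is periodic with period 16.
So a(227) = a(0 + ((227-0) mod 16)) = a(3) = 31.

31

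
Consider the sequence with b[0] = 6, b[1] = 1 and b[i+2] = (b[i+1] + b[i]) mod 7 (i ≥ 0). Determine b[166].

3

b[0] = 6,  b[1] = 1,  b[2] = 0,  b[3] = 1,  b[4] = 1,  b[5] = 2,  b[6] = 3,  b[7] = 5,  b[8] = 1,  b[9] = 6,  b[10] = 0,  b[11] = 6,  b[12] = 6,  b[13] = 5,  b[14] = 4,  b[15] = 2,  b[16] = 6,  b[17] = 1.
The sequence repeats with period 16.
(166 - 0) mod 16 = 6, so b[166] = b[6] = 3.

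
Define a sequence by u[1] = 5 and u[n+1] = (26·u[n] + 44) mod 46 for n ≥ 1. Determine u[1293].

30

Listing terms: u[1] = 5, u[2] = 36, u[3] = 14, u[4] = 40, u[5] = 26, u[6] = 30, u[7] = 42, u[8] = 32, u[9] = 2, u[10] = 4, u[11] = 10, u[12] = 28, u[13] = 36.
Since u[13] = u[2] = 36, the sequence is eventually periodic: after a pre-period of length 1 it cycles with period 11.
For n ≥ 2, u[n] depends only on (n - 2) mod 11. (1293 - 2) mod 11 = 4, so u[1293] = u[6] = 30.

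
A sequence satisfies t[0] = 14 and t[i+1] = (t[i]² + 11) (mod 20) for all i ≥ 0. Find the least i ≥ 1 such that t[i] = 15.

Computing terms: t[0] = 14; t[1] = 7; t[2] = 0; t[3] = 11; t[4] = 12; t[5] = 15; t[6] = 16; t[7] = 7.
Since t[7] = t[1] = 7, the sequence is eventually periodic: after a pre-period of length 1 it cycles with period 6.
The value 15 first appears (with i ≥ 1) at t[5].

5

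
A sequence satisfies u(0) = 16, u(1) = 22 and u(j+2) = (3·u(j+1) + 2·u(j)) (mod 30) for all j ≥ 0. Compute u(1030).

20

We have u(0) = 16, u(1) = 22, u(2) = 8, u(3) = 8, u(4) = 10, u(5) = 16, u(6) = 8, u(7) = 26, u(8) = 4, u(9) = 4, u(10) = 20, u(11) = 8, u(12) = 4, u(13) = 28, u(14) = 2, u(15) = 2, u(16) = 10, u(17) = 4, u(18) = 2, u(19) = 14, u(20) = 16, u(21) = 16, u(22) = 20, u(23) = 2, u(24) = 16, u(25) = 22.
The sequence repeats with period 24.
(1030 - 0) mod 24 = 22, so u(1030) = u(22) = 20.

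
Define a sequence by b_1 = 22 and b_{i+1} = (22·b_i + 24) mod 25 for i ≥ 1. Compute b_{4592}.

4

We have b_1 = 22; b_2 = 8; b_3 = 0; b_4 = 24; b_5 = 2; b_6 = 18; b_7 = 20; b_8 = 14; b_9 = 7; b_{10} = 3; b_{11} = 15; b_{12} = 4; b_{13} = 12; b_{14} = 13; b_{15} = 10; b_{16} = 19; b_{17} = 17; b_{18} = 23; b_{19} = 5; b_{20} = 9; b_{21} = 22.
The sequence repeats with period 20.
So b_{4592} = b_{1 + ((4592-1) mod 20)} = b_{12} = 4.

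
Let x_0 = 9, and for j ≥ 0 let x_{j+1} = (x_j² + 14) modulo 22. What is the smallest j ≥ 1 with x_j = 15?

4

Listing terms: x_0 = 9; x_1 = 7; x_2 = 19; x_3 = 1; x_4 = 15; x_5 = 19.
Since x_5 = x_2 = 19, the sequence is eventually periodic: after a pre-period of length 2 it cycles with period 3.
The value 15 first appears (with j ≥ 1) at x_4.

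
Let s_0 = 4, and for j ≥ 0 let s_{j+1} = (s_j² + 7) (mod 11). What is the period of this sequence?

3

We have s_0 = 4; s_1 = 1; s_2 = 8; s_3 = 5; s_4 = 10; s_5 = 8.
Since s_5 = s_2 = 8, the sequence is eventually periodic: after a pre-period of length 2 it cycles with period 3.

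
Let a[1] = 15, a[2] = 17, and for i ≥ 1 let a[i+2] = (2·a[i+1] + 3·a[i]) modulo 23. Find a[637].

13

a[1] = 15, a[2] = 17, a[3] = 10, a[4] = 2, a[5] = 11, a[6] = 5, a[7] = 20, a[8] = 9, a[9] = 9, a[10] = 22, a[11] = 2, a[12] = 1, a[13] = 8, a[14] = 19, a[15] = 16, a[16] = 20, a[17] = 19, a[18] = 6, a[19] = 0, a[20] = 18, a[21] = 13, a[22] = 11, a[23] = 15, a[24] = 17.
The sequence repeats with period 22.
(637 - 1) mod 22 = 20, so a[637] = a[21] = 13.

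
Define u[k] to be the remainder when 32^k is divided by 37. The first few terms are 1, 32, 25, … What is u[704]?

12

Computing terms: u[0] = 1, u[1] = 32, u[2] = 25, u[3] = 23, u[4] = 33, u[5] = 20, u[6] = 11, u[7] = 19, u[8] = 16, u[9] = 31, u[10] = 30, u[11] = 35, u[12] = 10, u[13] = 24, u[14] = 28, u[15] = 8, u[16] = 34, u[17] = 15, u[18] = 36, u[19] = 5, u[20] = 12, u[21] = 14, u[22] = 4, u[23] = 17, u[24] = 26, u[25] = 18, u[26] = 21, u[27] = 6, u[28] = 7, u[29] = 2, u[30] = 27, u[31] = 13, u[32] = 9, u[33] = 29, u[34] = 3, u[35] = 22, u[36] = 1.
Since u[36] = u[0] = 1, the sequence is periodic with period 36.
So u[704] = u[0 + ((704-0) mod 36)] = u[20] = 12.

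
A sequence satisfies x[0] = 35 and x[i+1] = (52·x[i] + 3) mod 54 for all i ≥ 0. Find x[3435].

Listing terms: x[0] = 35,  x[1] = 41,  x[2] = 29,  x[3] = 53,  x[4] = 5,  x[5] = 47,  x[6] = 17,  x[7] = 23,  x[8] = 11,  x[9] = 35.
Since x[9] = x[0] = 35, the sequence is periodic with period 9.
So x[3435] = x[0 + ((3435-0) mod 9)] = x[6] = 17.

17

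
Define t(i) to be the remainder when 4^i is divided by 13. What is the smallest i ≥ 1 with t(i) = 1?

t(0) = 1; t(1) = 4; t(2) = 3; t(3) = 12; t(4) = 9; t(5) = 10; t(6) = 1.
The sequence repeats with period 6.
The value 1 next appears (with i ≥ 1) at t(6).

6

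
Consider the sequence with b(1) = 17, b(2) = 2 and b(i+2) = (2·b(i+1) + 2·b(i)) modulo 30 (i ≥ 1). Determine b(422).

b(1) = 17, b(2) = 2, b(3) = 8, b(4) = 20, b(5) = 26, b(6) = 2, b(7) = 26, b(8) = 26, b(9) = 14, b(10) = 20, b(11) = 8, b(12) = 26, b(13) = 8, b(14) = 8, b(15) = 2, b(16) = 20, b(17) = 14, b(18) = 8, b(19) = 14, b(20) = 14, b(21) = 26, b(22) = 20, b(23) = 2, b(24) = 14, b(25) = 2, b(26) = 2, b(27) = 8.
Since (b(26), b(27)) = (b(2), b(3)) = (2, 8) (two consecutive terms determine the rest), the sequence is eventually periodic: after a pre-period of length 1 it cycles with period 24.
For i ≥ 2, b(i) depends only on (i - 2) mod 24. (422 - 2) mod 24 = 12, so b(422) = b(14) = 8.

8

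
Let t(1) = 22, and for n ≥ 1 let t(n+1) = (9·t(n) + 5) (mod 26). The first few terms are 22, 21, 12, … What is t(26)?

21

t(1) = 22; t(2) = 21; t(3) = 12; t(4) = 9; t(5) = 8; t(6) = 25; t(7) = 22.
The sequence repeats with period 6.
(26 - 1) mod 6 = 1, so t(26) = t(2) = 21.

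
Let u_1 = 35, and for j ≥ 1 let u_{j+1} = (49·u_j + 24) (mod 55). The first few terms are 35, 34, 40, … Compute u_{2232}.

We have u_1 = 35, u_2 = 34, u_3 = 40, u_4 = 4, u_5 = 0, u_6 = 24, u_7 = 45, u_8 = 29, u_9 = 15, u_{10} = 44, u_{11} = 35.
The sequence repeats with period 10.
So u_{2232} = u_{1 + ((2232-1) mod 10)} = u_2 = 34.

34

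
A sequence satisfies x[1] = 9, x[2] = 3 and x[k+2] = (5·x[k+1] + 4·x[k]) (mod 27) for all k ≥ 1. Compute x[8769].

Listing terms: x[1] = 9, x[2] = 3, x[3] = 24, x[4] = 24, x[5] = 0, x[6] = 15, x[7] = 21, x[8] = 3, x[9] = 18, x[10] = 21, x[11] = 15, x[12] = 24, x[13] = 18, x[14] = 24, x[15] = 3, x[16] = 3, x[17] = 0, x[18] = 12, x[19] = 6, x[20] = 24, x[21] = 9, x[22] = 6, x[23] = 12, x[24] = 3, x[25] = 9, x[26] = 3.
Since (x[25], x[26]) = (x[1], x[2]) = (9, 3) (two consecutive terms determine the rest), the sequence is periodic with period 24.
So x[8769] = x[1 + ((8769-1) mod 24)] = x[9] = 18.

18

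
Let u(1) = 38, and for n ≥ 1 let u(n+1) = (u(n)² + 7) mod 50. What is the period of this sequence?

u(1) = 38,  u(2) = 1,  u(3) = 8,  u(4) = 21,  u(5) = 48,  u(6) = 11,  u(7) = 28,  u(8) = 41,  u(9) = 38.
Since u(9) = u(1) = 38, the sequence is periodic with period 8.

8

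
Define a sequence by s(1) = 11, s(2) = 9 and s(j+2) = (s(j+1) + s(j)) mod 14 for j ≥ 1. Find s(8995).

13

Computing terms: s(1) = 11; s(2) = 9; s(3) = 6; s(4) = 1; s(5) = 7; s(6) = 8; s(7) = 1; s(8) = 9; s(9) = 10; s(10) = 5; s(11) = 1; s(12) = 6; s(13) = 7; s(14) = 13; s(15) = 6; s(16) = 5; s(17) = 11; s(18) = 2; s(19) = 13; s(20) = 1; s(21) = 0; s(22) = 1; s(23) = 1; s(24) = 2; s(25) = 3; s(26) = 5; s(27) = 8; s(28) = 13; s(29) = 7; s(30) = 6; s(31) = 13; s(32) = 5; s(33) = 4; s(34) = 9; s(35) = 13; s(36) = 8; s(37) = 7; s(38) = 1; s(39) = 8; s(40) = 9; s(41) = 3; s(42) = 12; s(43) = 1; s(44) = 13; s(45) = 0; s(46) = 13; s(47) = 13; s(48) = 12; s(49) = 11; s(50) = 9.
Since (s(49), s(50)) = (s(1), s(2)) = (11, 9) (two consecutive terms determine the rest), the sequence is periodic with period 48.
(8995 - 1) mod 48 = 18, so s(8995) = s(19) = 13.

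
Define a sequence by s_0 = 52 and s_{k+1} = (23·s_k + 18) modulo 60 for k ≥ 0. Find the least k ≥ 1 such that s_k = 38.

s_0 = 52,  s_1 = 14,  s_2 = 40,  s_3 = 38,  s_4 = 52.
The sequence repeats with period 4.
The value 38 first appears (with k ≥ 1) at s_3.

3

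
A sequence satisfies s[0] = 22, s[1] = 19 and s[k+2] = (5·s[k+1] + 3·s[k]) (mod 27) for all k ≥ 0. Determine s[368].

26

s[0] = 22; s[1] = 19; s[2] = 26; s[3] = 25; s[4] = 14; s[5] = 10; s[6] = 11; s[7] = 4; s[8] = 26; s[9] = 7; s[10] = 5; s[11] = 19; s[12] = 2; s[13] = 13; s[14] = 17; s[15] = 16; s[16] = 23; s[17] = 1; s[18] = 20; s[19] = 22; s[20] = 8; s[21] = 25; s[22] = 14.
Since (s[21], s[22]) = (s[3], s[4]) = (25, 14) (two consecutive terms determine the rest), the sequence is eventually periodic: after a pre-period of length 3 it cycles with period 18.
For k ≥ 3, s[k] depends only on (k - 3) mod 18. (368 - 3) mod 18 = 5, so s[368] = s[8] = 26.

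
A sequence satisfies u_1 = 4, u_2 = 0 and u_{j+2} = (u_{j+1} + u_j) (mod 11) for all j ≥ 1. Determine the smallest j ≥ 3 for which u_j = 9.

We have u_1 = 4,  u_2 = 0,  u_3 = 4,  u_4 = 4,  u_5 = 8,  u_6 = 1,  u_7 = 9,  u_8 = 10,  u_9 = 8,  u_{10} = 7,  u_{11} = 4,  u_{12} = 0.
Since (u_{11}, u_{12}) = (u_1, u_2) = (4, 0) (two consecutive terms determine the rest), the sequence is periodic with period 10.
The value 9 first appears (with j ≥ 3) at u_7.

7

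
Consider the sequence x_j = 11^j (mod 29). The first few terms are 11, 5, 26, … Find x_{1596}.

1

Listing terms: x_1 = 11, x_2 = 5, x_3 = 26, x_4 = 25, x_5 = 14, x_6 = 9, x_7 = 12, x_8 = 16, x_9 = 2, x_{10} = 22, x_{11} = 10, x_{12} = 23, x_{13} = 21, x_{14} = 28, x_{15} = 18, x_{16} = 24, x_{17} = 3, x_{18} = 4, x_{19} = 15, x_{20} = 20, x_{21} = 17, x_{22} = 13, x_{23} = 27, x_{24} = 7, x_{25} = 19, x_{26} = 6, x_{27} = 8, x_{28} = 1, x_{29} = 11.
The sequence repeats with period 28.
So x_{1596} = x_{1 + ((1596-1) mod 28)} = x_{28} = 1.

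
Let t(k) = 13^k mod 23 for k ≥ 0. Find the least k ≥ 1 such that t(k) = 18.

4

t(0) = 1; t(1) = 13; t(2) = 8; t(3) = 12; t(4) = 18; t(5) = 4; t(6) = 6; t(7) = 9; t(8) = 2; t(9) = 3; t(10) = 16; t(11) = 1.
The sequence repeats with period 11.
The value 18 first appears (with k ≥ 1) at t(4).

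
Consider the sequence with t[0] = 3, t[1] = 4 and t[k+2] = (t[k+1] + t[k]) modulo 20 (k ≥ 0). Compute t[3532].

Listing terms: t[0] = 3; t[1] = 4; t[2] = 7; t[3] = 11; t[4] = 18; t[5] = 9; t[6] = 7; t[7] = 16; t[8] = 3; t[9] = 19; t[10] = 2; t[11] = 1; t[12] = 3; t[13] = 4.
Since (t[12], t[13]) = (t[0], t[1]) = (3, 4) (two consecutive terms determine the rest), the sequence is periodic with period 12.
So t[3532] = t[0 + ((3532-0) mod 12)] = t[4] = 18.

18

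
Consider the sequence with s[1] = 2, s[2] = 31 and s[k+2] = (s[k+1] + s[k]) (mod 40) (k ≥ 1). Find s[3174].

s[1] = 2; s[2] = 31; s[3] = 33; s[4] = 24; s[5] = 17; s[6] = 1; s[7] = 18; s[8] = 19; s[9] = 37; s[10] = 16; s[11] = 13; s[12] = 29; s[13] = 2; s[14] = 31.
The sequence repeats with period 12.
So s[3174] = s[1 + ((3174-1) mod 12)] = s[6] = 1.

1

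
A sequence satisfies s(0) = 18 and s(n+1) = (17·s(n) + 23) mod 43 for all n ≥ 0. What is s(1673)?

Computing terms: s(0) = 18,  s(1) = 28,  s(2) = 26,  s(3) = 35,  s(4) = 16,  s(5) = 37,  s(6) = 7,  s(7) = 13,  s(8) = 29,  s(9) = 0,  s(10) = 23,  s(11) = 27,  s(12) = 9,  s(13) = 4,  s(14) = 5,  s(15) = 22,  s(16) = 10,  s(17) = 21,  s(18) = 36,  s(19) = 33,  s(20) = 25,  s(21) = 18.
The sequence repeats with period 21.
(1673 - 0) mod 21 = 14, so s(1673) = s(14) = 5.

5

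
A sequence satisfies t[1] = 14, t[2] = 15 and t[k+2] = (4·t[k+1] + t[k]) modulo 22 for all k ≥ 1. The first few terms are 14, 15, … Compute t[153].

8

We have t[1] = 14,  t[2] = 15,  t[3] = 8,  t[4] = 3,  t[5] = 20,  t[6] = 17,  t[7] = 0,  t[8] = 17,  t[9] = 2,  t[10] = 3,  t[11] = 14,  t[12] = 15.
The sequence repeats with period 10.
(153 - 1) mod 10 = 2, so t[153] = t[3] = 8.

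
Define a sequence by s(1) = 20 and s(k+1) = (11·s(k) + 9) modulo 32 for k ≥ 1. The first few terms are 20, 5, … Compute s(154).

We have s(1) = 20, s(2) = 5, s(3) = 0, s(4) = 9, s(5) = 12, s(6) = 13, s(7) = 24, s(8) = 17, s(9) = 4, s(10) = 21, s(11) = 16, s(12) = 25, s(13) = 28, s(14) = 29, s(15) = 8, s(16) = 1, s(17) = 20.
Since s(17) = s(1) = 20, the sequence is periodic with period 16.
So s(154) = s(1 + ((154-1) mod 16)) = s(10) = 21.

21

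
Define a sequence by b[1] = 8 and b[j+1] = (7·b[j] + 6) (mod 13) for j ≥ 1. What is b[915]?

We have b[1] = 8,  b[2] = 10,  b[3] = 11,  b[4] = 5,  b[5] = 2,  b[6] = 7,  b[7] = 3,  b[8] = 1,  b[9] = 0,  b[10] = 6,  b[11] = 9,  b[12] = 4,  b[13] = 8.
The sequence repeats with period 12.
(915 - 1) mod 12 = 2, so b[915] = b[3] = 11.

11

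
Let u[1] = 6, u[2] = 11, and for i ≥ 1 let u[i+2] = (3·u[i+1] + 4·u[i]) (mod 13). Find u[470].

We have u[1] = 6, u[2] = 11, u[3] = 5, u[4] = 7, u[5] = 2, u[6] = 8, u[7] = 6, u[8] = 11.
The sequence repeats with period 6.
So u[470] = u[1 + ((470-1) mod 6)] = u[2] = 11.

11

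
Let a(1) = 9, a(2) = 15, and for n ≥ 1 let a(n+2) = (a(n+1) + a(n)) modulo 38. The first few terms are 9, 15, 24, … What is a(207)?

We have a(1) = 9; a(2) = 15; a(3) = 24; a(4) = 1; a(5) = 25; a(6) = 26; a(7) = 13; a(8) = 1; a(9) = 14; a(10) = 15; a(11) = 29; a(12) = 6; a(13) = 35; a(14) = 3; a(15) = 0; a(16) = 3; a(17) = 3; a(18) = 6; a(19) = 9; a(20) = 15.
Since (a(19), a(20)) = (a(1), a(2)) = (9, 15) (two consecutive terms determine the rest), the sequence is periodic with period 18.
So a(207) = a(1 + ((207-1) mod 18)) = a(9) = 14.

14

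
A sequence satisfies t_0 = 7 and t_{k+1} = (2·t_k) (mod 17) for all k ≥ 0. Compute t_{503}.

Computing terms: t_0 = 7, t_1 = 14, t_2 = 11, t_3 = 5, t_4 = 10, t_5 = 3, t_6 = 6, t_7 = 12, t_8 = 7.
The sequence repeats with period 8.
(503 - 0) mod 8 = 7, so t_{503} = t_7 = 12.

12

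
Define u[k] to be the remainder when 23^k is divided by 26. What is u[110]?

Computing terms: u[0] = 1,  u[1] = 23,  u[2] = 9,  u[3] = 25,  u[4] = 3,  u[5] = 17,  u[6] = 1.
The sequence repeats with period 6.
(110 - 0) mod 6 = 2, so u[110] = u[2] = 9.

9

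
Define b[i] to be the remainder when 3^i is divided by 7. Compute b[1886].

We have b[0] = 1,  b[1] = 3,  b[2] = 2,  b[3] = 6,  b[4] = 4,  b[5] = 5,  b[6] = 1.
Since b[6] = b[0] = 1, the sequence is periodic with period 6.
(1886 - 0) mod 6 = 2, so b[1886] = b[2] = 2.

2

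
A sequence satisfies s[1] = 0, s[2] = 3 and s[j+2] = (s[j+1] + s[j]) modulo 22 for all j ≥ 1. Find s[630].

Listing terms: s[1] = 0,  s[2] = 3,  s[3] = 3,  s[4] = 6,  s[5] = 9,  s[6] = 15,  s[7] = 2,  s[8] = 17,  s[9] = 19,  s[10] = 14,  s[11] = 11,  s[12] = 3,  s[13] = 14,  s[14] = 17,  s[15] = 9,  s[16] = 4,  s[17] = 13,  s[18] = 17,  s[19] = 8,  s[20] = 3,  s[21] = 11,  s[22] = 14,  s[23] = 3,  s[24] = 17,  s[25] = 20,  s[26] = 15,  s[27] = 13,  s[28] = 6,  s[29] = 19,  s[30] = 3,  s[31] = 0,  s[32] = 3.
The sequence repeats with period 30.
(630 - 1) mod 30 = 29, so s[630] = s[30] = 3.

3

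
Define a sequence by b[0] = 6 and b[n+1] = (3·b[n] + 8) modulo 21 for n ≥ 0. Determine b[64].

8

Listing terms: b[0] = 6, b[1] = 5, b[2] = 2, b[3] = 14, b[4] = 8, b[5] = 11, b[6] = 20, b[7] = 5.
Since b[7] = b[1] = 5, the sequence is eventually periodic: after a pre-period of length 1 it cycles with period 6.
For n ≥ 1, b[n] depends only on (n - 1) mod 6. (64 - 1) mod 6 = 3, so b[64] = b[4] = 8.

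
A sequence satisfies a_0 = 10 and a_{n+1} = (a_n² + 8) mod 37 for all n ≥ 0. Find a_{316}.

11

We have a_0 = 10,  a_1 = 34,  a_2 = 17,  a_3 = 1,  a_4 = 9,  a_5 = 15,  a_6 = 11,  a_7 = 18,  a_8 = 36,  a_9 = 9.
Since a_9 = a_4 = 9, the sequence is eventually periodic: after a pre-period of length 4 it cycles with period 5.
For n ≥ 4, a_n depends only on (n - 4) mod 5. (316 - 4) mod 5 = 2, so a_{316} = a_6 = 11.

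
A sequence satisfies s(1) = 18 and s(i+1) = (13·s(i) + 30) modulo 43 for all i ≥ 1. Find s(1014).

We have s(1) = 18, s(2) = 6, s(3) = 22, s(4) = 15, s(5) = 10, s(6) = 31, s(7) = 3, s(8) = 26, s(9) = 24, s(10) = 41, s(11) = 4, s(12) = 39, s(13) = 21, s(14) = 2, s(15) = 13, s(16) = 27, s(17) = 37, s(18) = 38, s(19) = 8, s(20) = 5, s(21) = 9, s(22) = 18.
Since s(22) = s(1) = 18, the sequence is periodic with period 21.
(1014 - 1) mod 21 = 5, so s(1014) = s(6) = 31.

31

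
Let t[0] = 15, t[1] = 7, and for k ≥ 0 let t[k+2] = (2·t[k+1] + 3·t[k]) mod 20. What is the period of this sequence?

4

Listing terms: t[0] = 15,  t[1] = 7,  t[2] = 19,  t[3] = 19,  t[4] = 15,  t[5] = 7.
Since (t[4], t[5]) = (t[0], t[1]) = (15, 7) (two consecutive terms determine the rest), the sequence is periodic with period 4.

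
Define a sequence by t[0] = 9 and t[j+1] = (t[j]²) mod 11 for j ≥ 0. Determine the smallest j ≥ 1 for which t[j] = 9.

We have t[0] = 9, t[1] = 4, t[2] = 5, t[3] = 3, t[4] = 9.
The sequence repeats with period 4.
The value 9 next appears (with j ≥ 1) at t[4].

4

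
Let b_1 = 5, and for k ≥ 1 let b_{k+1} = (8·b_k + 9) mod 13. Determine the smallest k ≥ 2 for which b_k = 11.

3

b_1 = 5, b_2 = 10, b_3 = 11, b_4 = 6, b_5 = 5.
Since b_5 = b_1 = 5, the sequence is periodic with period 4.
The value 11 first appears (with k ≥ 2) at b_3.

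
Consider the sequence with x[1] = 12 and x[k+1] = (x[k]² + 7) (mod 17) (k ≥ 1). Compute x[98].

We have x[1] = 12; x[2] = 15; x[3] = 11; x[4] = 9; x[5] = 3; x[6] = 16; x[7] = 8; x[8] = 3.
Since x[8] = x[5] = 3, the sequence is eventually periodic: after a pre-period of length 4 it cycles with period 3.
For k ≥ 5, x[k] depends only on (k - 5) mod 3. (98 - 5) mod 3 = 0, so x[98] = x[5] = 3.

3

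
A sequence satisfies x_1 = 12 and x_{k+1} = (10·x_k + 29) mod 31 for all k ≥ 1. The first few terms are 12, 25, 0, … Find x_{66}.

Listing terms: x_1 = 12; x_2 = 25; x_3 = 0; x_4 = 29; x_5 = 9; x_6 = 26; x_7 = 10; x_8 = 5; x_9 = 17; x_{10} = 13; x_{11} = 4; x_{12} = 7; x_{13} = 6; x_{14} = 27; x_{15} = 20; x_{16} = 12.
The sequence repeats with period 15.
(66 - 1) mod 15 = 5, so x_{66} = x_6 = 26.

26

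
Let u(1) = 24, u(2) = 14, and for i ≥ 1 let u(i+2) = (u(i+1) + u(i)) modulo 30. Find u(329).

6

We have u(1) = 24, u(2) = 14, u(3) = 8, u(4) = 22, u(5) = 0, u(6) = 22, u(7) = 22, u(8) = 14, u(9) = 6, u(10) = 20, u(11) = 26, u(12) = 16, u(13) = 12, u(14) = 28, u(15) = 10, u(16) = 8, u(17) = 18, u(18) = 26, u(19) = 14, u(20) = 10, u(21) = 24, u(22) = 4, u(23) = 28, u(24) = 2, u(25) = 0, u(26) = 2, u(27) = 2, u(28) = 4, u(29) = 6, u(30) = 10, u(31) = 16, u(32) = 26, u(33) = 12, u(34) = 8, u(35) = 20, u(36) = 28, u(37) = 18, u(38) = 16, u(39) = 4, u(40) = 20, u(41) = 24, u(42) = 14.
Since (u(41), u(42)) = (u(1), u(2)) = (24, 14) (two consecutive terms determine the rest), the sequence is periodic with period 40.
So u(329) = u(1 + ((329-1) mod 40)) = u(9) = 6.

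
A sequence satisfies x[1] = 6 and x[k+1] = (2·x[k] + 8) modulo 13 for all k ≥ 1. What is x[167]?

2

x[1] = 6,  x[2] = 7,  x[3] = 9,  x[4] = 0,  x[5] = 8,  x[6] = 11,  x[7] = 4,  x[8] = 3,  x[9] = 1,  x[10] = 10,  x[11] = 2,  x[12] = 12,  x[13] = 6.
Since x[13] = x[1] = 6, the sequence is periodic with period 12.
(167 - 1) mod 12 = 10, so x[167] = x[11] = 2.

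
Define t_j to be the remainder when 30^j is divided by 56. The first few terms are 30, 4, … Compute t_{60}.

t_1 = 30; t_2 = 4; t_3 = 8; t_4 = 16; t_5 = 32; t_6 = 8.
Since t_6 = t_3 = 8, the sequence is eventually periodic: after a pre-period of length 2 it cycles with period 3.
For j ≥ 3, t_j depends only on (j - 3) mod 3. (60 - 3) mod 3 = 0, so t_{60} = t_3 = 8.

8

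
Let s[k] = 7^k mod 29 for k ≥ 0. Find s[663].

16

Listing terms: s[0] = 1, s[1] = 7, s[2] = 20, s[3] = 24, s[4] = 23, s[5] = 16, s[6] = 25, s[7] = 1.
The sequence repeats with period 7.
(663 - 0) mod 7 = 5, so s[663] = s[5] = 16.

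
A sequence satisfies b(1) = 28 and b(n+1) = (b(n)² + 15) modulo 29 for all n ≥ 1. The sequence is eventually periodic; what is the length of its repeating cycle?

We have b(1) = 28,  b(2) = 16,  b(3) = 10,  b(4) = 28.
The sequence repeats with period 3.

3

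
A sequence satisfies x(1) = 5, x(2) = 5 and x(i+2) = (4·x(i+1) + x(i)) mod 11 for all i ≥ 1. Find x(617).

10

We have x(1) = 5,  x(2) = 5,  x(3) = 3,  x(4) = 6,  x(5) = 5,  x(6) = 4,  x(7) = 10,  x(8) = 0,  x(9) = 10,  x(10) = 7,  x(11) = 5,  x(12) = 5.
Since (x(11), x(12)) = (x(1), x(2)) = (5, 5) (two consecutive terms determine the rest), the sequence is periodic with period 10.
So x(617) = x(1 + ((617-1) mod 10)) = x(7) = 10.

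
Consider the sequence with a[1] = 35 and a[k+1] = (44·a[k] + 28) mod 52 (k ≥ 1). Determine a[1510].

Computing terms: a[1] = 35; a[2] = 8; a[3] = 16; a[4] = 4; a[5] = 48; a[6] = 8.
Since a[6] = a[2] = 8, the sequence is eventually periodic: after a pre-period of length 1 it cycles with period 4.
For k ≥ 2, a[k] depends only on (k - 2) mod 4. (1510 - 2) mod 4 = 0, so a[1510] = a[2] = 8.

8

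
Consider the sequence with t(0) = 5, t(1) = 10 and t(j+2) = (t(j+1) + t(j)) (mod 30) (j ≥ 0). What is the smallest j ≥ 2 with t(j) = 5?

5

Computing terms: t(0) = 5, t(1) = 10, t(2) = 15, t(3) = 25, t(4) = 10, t(5) = 5, t(6) = 15, t(7) = 20, t(8) = 5, t(9) = 25, t(10) = 0, t(11) = 25, t(12) = 25, t(13) = 20, t(14) = 15, t(15) = 5, t(16) = 20, t(17) = 25, t(18) = 15, t(19) = 10, t(20) = 25, t(21) = 5, t(22) = 0, t(23) = 5, t(24) = 5, t(25) = 10.
The sequence repeats with period 24.
The value 5 first appears (with j ≥ 2) at t(5).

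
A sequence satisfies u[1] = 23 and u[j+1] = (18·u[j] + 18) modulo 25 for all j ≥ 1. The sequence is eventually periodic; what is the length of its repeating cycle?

4

u[1] = 23, u[2] = 7, u[3] = 19, u[4] = 10, u[5] = 23.
The sequence repeats with period 4.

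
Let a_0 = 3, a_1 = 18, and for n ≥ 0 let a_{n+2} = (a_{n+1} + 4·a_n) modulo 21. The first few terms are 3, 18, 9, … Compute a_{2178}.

We have a_0 = 3; a_1 = 18; a_2 = 9; a_3 = 18; a_4 = 12; a_5 = 0; a_6 = 6; a_7 = 6; a_8 = 9; a_9 = 12; a_{10} = 6; a_{11} = 12; a_{12} = 15; a_{13} = 0; a_{14} = 18; a_{15} = 18; a_{16} = 6; a_{17} = 15; a_{18} = 18; a_{19} = 15; a_{20} = 3; a_{21} = 0; a_{22} = 12; a_{23} = 12; a_{24} = 18; a_{25} = 3; a_{26} = 12; a_{27} = 3; a_{28} = 9; a_{29} = 0; a_{30} = 15; a_{31} = 15; a_{32} = 12; a_{33} = 9; a_{34} = 15; a_{35} = 9; a_{36} = 6; a_{37} = 0; a_{38} = 3; a_{39} = 3; a_{40} = 15; a_{41} = 6; a_{42} = 3; a_{43} = 6; a_{44} = 18; a_{45} = 0; a_{46} = 9; a_{47} = 9; a_{48} = 3; a_{49} = 18.
The sequence repeats with period 48.
So a_{2178} = a_{0 + ((2178-0) mod 48)} = a_{18} = 18.

18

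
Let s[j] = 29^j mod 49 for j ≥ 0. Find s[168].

1

s[0] = 1; s[1] = 29; s[2] = 8; s[3] = 36; s[4] = 15; s[5] = 43; s[6] = 22; s[7] = 1.
The sequence repeats with period 7.
So s[168] = s[0 + ((168-0) mod 7)] = s[0] = 1.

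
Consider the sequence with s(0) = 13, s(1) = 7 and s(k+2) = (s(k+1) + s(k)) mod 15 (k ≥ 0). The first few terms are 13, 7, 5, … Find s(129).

1

Listing terms: s(0) = 13, s(1) = 7, s(2) = 5, s(3) = 12, s(4) = 2, s(5) = 14, s(6) = 1, s(7) = 0, s(8) = 1, s(9) = 1, s(10) = 2, s(11) = 3, s(12) = 5, s(13) = 8, s(14) = 13, s(15) = 6, s(16) = 4, s(17) = 10, s(18) = 14, s(19) = 9, s(20) = 8, s(21) = 2, s(22) = 10, s(23) = 12, s(24) = 7, s(25) = 4, s(26) = 11, s(27) = 0, s(28) = 11, s(29) = 11, s(30) = 7, s(31) = 3, s(32) = 10, s(33) = 13, s(34) = 8, s(35) = 6, s(36) = 14, s(37) = 5, s(38) = 4, s(39) = 9, s(40) = 13, s(41) = 7.
Since (s(40), s(41)) = (s(0), s(1)) = (13, 7) (two consecutive terms determine the rest), the sequence is periodic with period 40.
So s(129) = s(0 + ((129-0) mod 40)) = s(9) = 1.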